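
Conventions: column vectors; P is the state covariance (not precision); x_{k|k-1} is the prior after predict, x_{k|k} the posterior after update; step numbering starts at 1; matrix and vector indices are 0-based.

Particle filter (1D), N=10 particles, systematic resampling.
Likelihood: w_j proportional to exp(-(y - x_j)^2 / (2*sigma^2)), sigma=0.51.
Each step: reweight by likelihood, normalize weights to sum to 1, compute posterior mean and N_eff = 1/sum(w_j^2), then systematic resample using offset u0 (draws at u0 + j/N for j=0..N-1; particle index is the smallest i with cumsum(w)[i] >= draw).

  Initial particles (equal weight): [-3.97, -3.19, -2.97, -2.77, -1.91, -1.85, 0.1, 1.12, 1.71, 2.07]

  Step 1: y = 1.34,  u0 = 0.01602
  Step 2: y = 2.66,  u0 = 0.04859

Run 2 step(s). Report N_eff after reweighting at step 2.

N_eff = 4.0981

step 1: w=[0.0000, 0.0000, 0.0000, 0.0000, 0.0000, 0.0000, 0.0249, 0.4358, 0.3676, 0.1717]  mean=1.4746  Neff=2.8157  idx=[6, 7, 7, 7, 7, 8, 8, 8, 8, 9]
step 2: w=[0.0000, 0.0083, 0.0083, 0.0083, 0.0083, 0.1400, 0.1400, 0.1400, 0.1400, 0.4066]  mean=1.8367  Neff=4.0981  idx=[5, 5, 6, 7, 7, 8, 9, 9, 9, 9]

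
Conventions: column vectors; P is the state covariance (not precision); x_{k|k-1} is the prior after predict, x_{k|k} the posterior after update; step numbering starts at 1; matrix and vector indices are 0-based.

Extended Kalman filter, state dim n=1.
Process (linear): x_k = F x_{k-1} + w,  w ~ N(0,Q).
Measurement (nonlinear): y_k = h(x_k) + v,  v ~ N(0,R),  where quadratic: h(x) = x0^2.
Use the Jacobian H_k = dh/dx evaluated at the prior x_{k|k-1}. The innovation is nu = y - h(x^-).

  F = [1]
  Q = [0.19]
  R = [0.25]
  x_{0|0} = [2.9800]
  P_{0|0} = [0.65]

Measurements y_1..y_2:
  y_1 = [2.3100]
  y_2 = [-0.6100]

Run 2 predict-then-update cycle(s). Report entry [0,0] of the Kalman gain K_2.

K[0,0] = 0.2433

step 1: x^-=[2.9800]  P^-=[0.8400]  H_jac=[5.9600]  S=[30.0881]  K=[0.1664]  nu=[-6.5704]  x^+=[1.8867]  P^+=[0.0070]
step 2: x^-=[1.8867]  P^-=[0.1970]  H_jac=[3.7735]  S=[3.0548]  K=[0.2433]  nu=[-4.1698]  x^+=[0.8722]  P^+=[0.0161]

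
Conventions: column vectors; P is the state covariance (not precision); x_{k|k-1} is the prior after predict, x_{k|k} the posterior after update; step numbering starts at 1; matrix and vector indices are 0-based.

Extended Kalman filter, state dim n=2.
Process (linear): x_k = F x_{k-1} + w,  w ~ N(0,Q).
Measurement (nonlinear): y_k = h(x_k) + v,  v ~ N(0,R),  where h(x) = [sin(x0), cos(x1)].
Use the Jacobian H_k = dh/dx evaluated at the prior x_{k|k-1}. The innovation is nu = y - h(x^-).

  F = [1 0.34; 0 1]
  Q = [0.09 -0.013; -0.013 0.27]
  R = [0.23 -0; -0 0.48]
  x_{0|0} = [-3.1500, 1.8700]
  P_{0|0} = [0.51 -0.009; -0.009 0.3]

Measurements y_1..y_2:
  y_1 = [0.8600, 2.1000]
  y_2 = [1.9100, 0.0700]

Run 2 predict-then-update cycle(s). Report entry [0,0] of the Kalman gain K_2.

step 1: x^-=[-2.5142, 1.8700]  P^-=[0.6286 0.0800; 0.0800 0.5700]  H_jac=[-0.8096 0.0000; 0.0000 -0.9556]  S=[0.6420 0.0619; 0.0619 1.0005]  K=[-0.7900 -0.0275; -0.0487 -0.5414]  nu=[1.4470, 2.3948]  x^+=[-3.7233, 0.5030]  P^+=[0.2244 0.0138; 0.0138 0.2720]
step 2: x^-=[-3.5523, 0.5030]  P^-=[0.3553 0.0933; 0.0933 0.5420]  H_jac=[-0.9168 0.0000; 0.0000 -0.4821]  S=[0.5287 0.0412; 0.0412 0.6059]  K=[-0.6136 -0.0325; -0.1289 -0.4224]  nu=[1.5107, -0.8061]  x^+=[-4.4532, 0.6488]  P^+=[0.1539 0.0323; 0.0323 0.4206]

K[0,0] = -0.6136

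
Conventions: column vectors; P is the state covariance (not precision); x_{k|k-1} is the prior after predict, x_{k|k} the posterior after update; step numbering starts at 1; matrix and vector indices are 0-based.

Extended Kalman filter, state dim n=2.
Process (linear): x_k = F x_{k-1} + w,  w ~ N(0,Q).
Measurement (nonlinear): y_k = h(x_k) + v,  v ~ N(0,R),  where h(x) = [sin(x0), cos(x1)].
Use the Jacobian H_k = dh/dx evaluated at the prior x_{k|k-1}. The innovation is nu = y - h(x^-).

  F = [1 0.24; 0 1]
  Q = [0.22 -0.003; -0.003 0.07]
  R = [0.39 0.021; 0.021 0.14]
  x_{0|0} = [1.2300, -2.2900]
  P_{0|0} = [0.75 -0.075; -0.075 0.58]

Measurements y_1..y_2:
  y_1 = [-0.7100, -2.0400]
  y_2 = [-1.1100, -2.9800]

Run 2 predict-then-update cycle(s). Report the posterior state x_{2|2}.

step 1: x^-=[0.6804, -2.2900]  P^-=[0.9674 0.0612; 0.0612 0.6500]  H_jac=[0.7773 0.0000; 0.0000 0.7523]  S=[0.9745 0.0568; 0.0568 0.5079]  K=[0.7714 0.0044; -0.0073 0.9636]  nu=[-1.3391, -1.3812]  x^+=[-0.3586, -3.6112]  P^+=[0.3871 0.0224; 0.0224 0.1791]
step 2: x^-=[-1.2253, -3.6112]  P^-=[0.6282 0.0623; 0.0623 0.2491]  H_jac=[0.3386 0.0000; 0.0000 -0.4525]  S=[0.4620 0.0114; 0.0114 0.1910]  K=[0.4648 -0.1755; 0.0604 -0.5938]  nu=[-0.1691, -2.0882]  x^+=[-0.9373, -2.3814]  P^+=[0.5244 0.0327; 0.0327 0.1809]

x_post = [-0.9373, -2.3814]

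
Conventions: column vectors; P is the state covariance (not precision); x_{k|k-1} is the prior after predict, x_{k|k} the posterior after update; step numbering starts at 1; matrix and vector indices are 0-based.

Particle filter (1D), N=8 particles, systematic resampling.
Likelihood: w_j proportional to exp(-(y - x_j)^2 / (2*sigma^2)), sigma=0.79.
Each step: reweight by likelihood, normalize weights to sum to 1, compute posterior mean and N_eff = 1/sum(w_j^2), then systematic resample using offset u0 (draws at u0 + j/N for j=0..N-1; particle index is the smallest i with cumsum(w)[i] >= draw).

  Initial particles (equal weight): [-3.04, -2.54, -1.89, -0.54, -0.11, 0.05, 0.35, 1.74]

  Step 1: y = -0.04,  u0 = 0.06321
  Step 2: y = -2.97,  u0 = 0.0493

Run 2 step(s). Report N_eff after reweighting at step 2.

step 1: w=[0.0002, 0.0017, 0.0168, 0.2129, 0.2591, 0.2584, 0.2303, 0.0205]  mean=-0.0509  Neff=4.2918  idx=[3, 3, 4, 4, 5, 5, 6, 6]
step 2: w=[0.3986, 0.3986, 0.0644, 0.0644, 0.0303, 0.0303, 0.0066, 0.0066]  mean=-0.4370  Neff=3.0483  idx=[0, 0, 0, 1, 1, 1, 2, 3]

N_eff = 3.0483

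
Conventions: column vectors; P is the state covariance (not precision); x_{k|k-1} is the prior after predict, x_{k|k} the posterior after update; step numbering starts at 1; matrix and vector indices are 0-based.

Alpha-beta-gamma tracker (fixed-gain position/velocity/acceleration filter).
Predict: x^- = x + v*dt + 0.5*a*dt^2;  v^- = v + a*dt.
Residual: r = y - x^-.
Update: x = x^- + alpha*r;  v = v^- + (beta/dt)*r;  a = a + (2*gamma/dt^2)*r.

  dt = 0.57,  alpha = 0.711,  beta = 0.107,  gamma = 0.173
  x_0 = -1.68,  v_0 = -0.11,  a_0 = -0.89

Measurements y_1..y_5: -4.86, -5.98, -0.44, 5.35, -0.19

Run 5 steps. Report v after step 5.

v_post = 6.9987

step 1: x_pred=-1.8873  r=-2.9727  x^+=-4.0009  v^+=-1.1753  a^+=-4.0558
step 2: x_pred=-5.3297  r=-0.6503  x^+=-5.7921  v^+=-3.6092  a^+=-4.7483
step 3: x_pred=-8.6207  r=8.1807  x^+=-2.8042  v^+=-4.7801  a^+=3.9636
step 4: x_pred=-4.8850  r=10.2350  x^+=2.3921  v^+=-0.5995  a^+=14.8633
step 5: x_pred=4.4649  r=-4.6549  x^+=1.1553  v^+=6.9987  a^+=9.9061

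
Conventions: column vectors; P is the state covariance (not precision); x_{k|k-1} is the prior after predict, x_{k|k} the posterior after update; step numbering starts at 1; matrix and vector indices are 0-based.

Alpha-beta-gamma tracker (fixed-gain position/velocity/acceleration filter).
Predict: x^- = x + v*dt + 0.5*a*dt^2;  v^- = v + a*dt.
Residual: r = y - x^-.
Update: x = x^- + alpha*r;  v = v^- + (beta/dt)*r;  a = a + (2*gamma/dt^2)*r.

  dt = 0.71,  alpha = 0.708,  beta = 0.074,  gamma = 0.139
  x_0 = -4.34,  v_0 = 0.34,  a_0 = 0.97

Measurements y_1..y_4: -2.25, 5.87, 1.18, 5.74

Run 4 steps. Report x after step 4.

step 1: x_pred=-3.8541  r=1.6041  x^+=-2.7184  v^+=1.1959  a^+=1.8546
step 2: x_pred=-1.4019  r=7.2719  x^+=3.7466  v^+=3.2706  a^+=5.8649
step 3: x_pred=7.5470  r=-6.3670  x^+=3.0392  v^+=6.7711  a^+=2.3537
step 4: x_pred=8.4399  r=-2.6999  x^+=6.5284  v^+=8.1608  a^+=0.8647

x_post = 6.5284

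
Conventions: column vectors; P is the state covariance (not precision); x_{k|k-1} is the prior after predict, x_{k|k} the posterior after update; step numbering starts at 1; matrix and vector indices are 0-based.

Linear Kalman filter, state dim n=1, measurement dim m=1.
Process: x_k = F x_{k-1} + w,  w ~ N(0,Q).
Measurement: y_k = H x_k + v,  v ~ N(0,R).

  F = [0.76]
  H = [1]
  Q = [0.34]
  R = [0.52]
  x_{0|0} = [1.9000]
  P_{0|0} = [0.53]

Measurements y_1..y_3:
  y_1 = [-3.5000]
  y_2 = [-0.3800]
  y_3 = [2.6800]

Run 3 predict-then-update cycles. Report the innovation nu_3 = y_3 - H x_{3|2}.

innov = [3.2015]

step 1: x^-=[1.4440]  P^-=[0.6461]  S=[1.1661]  K=[0.5541]  nu=[-4.9440]  x^+=[-1.2954]  P^+=[0.2881]
step 2: x^-=[-0.9845]  P^-=[0.5064]  S=[1.0264]  K=[0.4934]  nu=[0.6045]  x^+=[-0.6862]  P^+=[0.2566]
step 3: x^-=[-0.5215]  P^-=[0.4882]  S=[1.0082]  K=[0.4842]  nu=[3.2015]  x^+=[1.0287]  P^+=[0.2518]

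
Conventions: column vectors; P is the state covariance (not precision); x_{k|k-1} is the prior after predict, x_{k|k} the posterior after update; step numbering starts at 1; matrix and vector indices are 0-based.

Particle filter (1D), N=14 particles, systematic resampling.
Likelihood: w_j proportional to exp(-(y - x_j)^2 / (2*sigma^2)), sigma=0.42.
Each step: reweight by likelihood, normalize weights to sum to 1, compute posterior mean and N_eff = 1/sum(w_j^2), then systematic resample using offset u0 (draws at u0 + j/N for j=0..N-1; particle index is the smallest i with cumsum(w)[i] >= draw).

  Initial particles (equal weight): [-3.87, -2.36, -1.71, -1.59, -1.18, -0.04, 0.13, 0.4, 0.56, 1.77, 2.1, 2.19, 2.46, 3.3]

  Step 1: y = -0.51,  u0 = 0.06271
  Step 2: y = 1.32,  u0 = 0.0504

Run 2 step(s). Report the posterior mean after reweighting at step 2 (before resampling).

step 1: w=[0.0000, 0.0000, 0.0128, 0.0279, 0.2129, 0.4062, 0.2379, 0.0727, 0.0296, 0.0000, 0.0000, 0.0000, 0.0000, 0.0000]  mean=-0.2572  Neff=3.6492  idx=[4, 4, 4, 5, 5, 5, 5, 5, 5, 6, 6, 6, 7, 8]
step 2: w=[0.0000, 0.0000, 0.0000, 0.0142, 0.0142, 0.0142, 0.0142, 0.0142, 0.0142, 0.0487, 0.0487, 0.0487, 0.2446, 0.5240]  mean=0.4068  Neff=2.9178  idx=[6, 9, 11, 12, 12, 12, 13, 13, 13, 13, 13, 13, 13, 13]

post_mean = 0.4068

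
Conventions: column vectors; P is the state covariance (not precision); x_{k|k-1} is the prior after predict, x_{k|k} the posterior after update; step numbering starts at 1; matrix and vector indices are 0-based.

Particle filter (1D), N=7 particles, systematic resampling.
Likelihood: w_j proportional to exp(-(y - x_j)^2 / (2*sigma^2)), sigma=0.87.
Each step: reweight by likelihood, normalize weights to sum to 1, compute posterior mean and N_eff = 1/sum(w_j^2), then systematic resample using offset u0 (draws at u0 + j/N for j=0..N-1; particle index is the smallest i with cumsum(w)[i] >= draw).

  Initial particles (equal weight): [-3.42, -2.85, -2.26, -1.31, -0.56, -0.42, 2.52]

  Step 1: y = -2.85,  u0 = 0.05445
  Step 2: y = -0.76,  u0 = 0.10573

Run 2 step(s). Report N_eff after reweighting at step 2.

N_eff = 2.0731

step 1: w=[0.2819, 0.3494, 0.2777, 0.0729, 0.0109, 0.0071, 0.0000]  mean=-2.6923  Neff=3.5188  idx=[0, 0, 1, 1, 1, 2, 3]
step 2: w=[0.0076, 0.0076, 0.0453, 0.0453, 0.0453, 0.1837, 0.6651]  mean=-1.7260  Neff=2.0731  idx=[3, 5, 6, 6, 6, 6, 6]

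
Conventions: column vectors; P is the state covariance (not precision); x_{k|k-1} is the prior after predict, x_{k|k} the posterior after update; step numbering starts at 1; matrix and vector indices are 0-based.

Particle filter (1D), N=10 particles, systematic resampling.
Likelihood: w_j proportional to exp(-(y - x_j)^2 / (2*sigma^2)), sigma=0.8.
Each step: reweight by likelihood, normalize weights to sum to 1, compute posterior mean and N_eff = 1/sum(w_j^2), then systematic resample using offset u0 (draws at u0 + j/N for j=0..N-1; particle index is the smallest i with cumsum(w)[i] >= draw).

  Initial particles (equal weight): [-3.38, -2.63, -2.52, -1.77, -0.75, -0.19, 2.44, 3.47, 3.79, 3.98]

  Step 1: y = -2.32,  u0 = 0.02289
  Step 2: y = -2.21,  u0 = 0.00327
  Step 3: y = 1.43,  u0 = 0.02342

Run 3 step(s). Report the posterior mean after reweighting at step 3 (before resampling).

step 1: w=[0.1269, 0.2831, 0.2958, 0.2409, 0.0445, 0.0088, 0.0000, 0.0000, 0.0000, 0.0000]  mean=-2.3803  Neff=4.1010  idx=[0, 0, 1, 1, 2, 2, 2, 3, 3, 3]
step 2: w=[0.0441, 0.0441, 0.1118, 0.1118, 0.1191, 0.1191, 0.1191, 0.1103, 0.1103, 0.1103]  mean=-2.3721  Neff=9.2633  idx=[0, 2, 3, 3, 4, 5, 6, 7, 8, 9]
step 3: w=[0.0000, 0.0025, 0.0025, 0.0025, 0.0049, 0.0049, 0.0049, 0.3259, 0.3259, 0.3259]  mean=-1.7875  Neff=3.1373  idx=[7, 7, 7, 7, 8, 8, 8, 9, 9, 9]

post_mean = -1.7875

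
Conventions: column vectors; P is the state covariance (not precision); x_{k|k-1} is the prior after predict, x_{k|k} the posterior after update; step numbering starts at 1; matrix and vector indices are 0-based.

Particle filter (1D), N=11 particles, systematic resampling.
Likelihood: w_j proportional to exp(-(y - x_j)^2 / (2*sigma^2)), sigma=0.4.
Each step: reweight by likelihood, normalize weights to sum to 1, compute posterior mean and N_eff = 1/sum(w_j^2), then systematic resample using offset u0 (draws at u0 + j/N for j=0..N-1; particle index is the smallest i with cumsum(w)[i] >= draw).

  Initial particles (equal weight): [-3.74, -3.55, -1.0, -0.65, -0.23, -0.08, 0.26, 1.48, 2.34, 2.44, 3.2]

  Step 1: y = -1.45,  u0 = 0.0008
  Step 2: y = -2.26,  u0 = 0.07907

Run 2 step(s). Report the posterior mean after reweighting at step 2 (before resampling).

step 1: w=[0.0000, 0.0000, 0.7823, 0.1993, 0.0141, 0.0042, 0.0002, 0.0000, 0.0000, 0.0000, 0.0000]  mean=-0.9154  Neff=1.5340  idx=[2, 2, 2, 2, 2, 2, 2, 2, 2, 3, 3]
step 2: w=[0.1101, 0.1101, 0.1101, 0.1101, 0.1101, 0.1101, 0.1101, 0.1101, 0.1101, 0.0048, 0.0048]  mean=-0.9967  Neff=9.1703  idx=[0, 1, 2, 3, 4, 4, 5, 6, 7, 8, 8]

post_mean = -0.9967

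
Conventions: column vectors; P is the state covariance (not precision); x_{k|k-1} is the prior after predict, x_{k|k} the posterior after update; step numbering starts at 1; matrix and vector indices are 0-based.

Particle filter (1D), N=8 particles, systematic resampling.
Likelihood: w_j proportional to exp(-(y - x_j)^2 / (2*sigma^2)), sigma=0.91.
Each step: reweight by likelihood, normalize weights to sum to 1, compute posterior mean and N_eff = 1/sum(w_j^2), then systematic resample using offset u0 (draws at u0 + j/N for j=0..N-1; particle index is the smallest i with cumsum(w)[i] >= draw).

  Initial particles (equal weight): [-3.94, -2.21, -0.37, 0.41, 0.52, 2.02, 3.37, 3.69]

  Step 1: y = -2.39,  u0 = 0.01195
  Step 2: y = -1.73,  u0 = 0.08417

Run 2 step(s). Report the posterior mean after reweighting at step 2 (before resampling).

step 1: w=[0.1783, 0.7457, 0.0647, 0.0067, 0.0046, 0.0000, 0.0000, 0.0000]  mean=-2.3693  Neff=1.6888  idx=[0, 0, 1, 1, 1, 1, 1, 1]
step 2: w=[0.0098, 0.0098, 0.1634, 0.1634, 0.1634, 0.1634, 0.1634, 0.1634]  mean=-2.2440  Neff=6.2357  idx=[2, 3, 3, 4, 5, 6, 6, 7]

post_mean = -2.2440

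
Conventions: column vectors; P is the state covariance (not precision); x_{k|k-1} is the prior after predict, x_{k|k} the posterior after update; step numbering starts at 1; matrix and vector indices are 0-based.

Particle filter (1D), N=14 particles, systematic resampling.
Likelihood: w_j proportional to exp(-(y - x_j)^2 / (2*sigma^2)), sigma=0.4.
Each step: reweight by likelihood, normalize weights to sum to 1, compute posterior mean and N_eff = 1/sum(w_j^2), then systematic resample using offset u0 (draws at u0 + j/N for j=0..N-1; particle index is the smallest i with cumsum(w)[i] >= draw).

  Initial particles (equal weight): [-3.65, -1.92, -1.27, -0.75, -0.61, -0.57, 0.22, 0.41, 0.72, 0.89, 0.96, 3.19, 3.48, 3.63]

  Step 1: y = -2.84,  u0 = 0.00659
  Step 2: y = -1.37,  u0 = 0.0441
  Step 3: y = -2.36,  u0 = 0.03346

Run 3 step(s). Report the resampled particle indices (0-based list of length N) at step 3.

step 1: w=[0.6430, 0.3548, 0.0023, 0.0000, 0.0000, 0.0000, 0.0000, 0.0000, 0.0000, 0.0000, 0.0000, 0.0000, 0.0000, 0.0000]  mean=-3.0309  Neff=1.8543  idx=[0, 0, 0, 0, 0, 0, 0, 0, 0, 1, 1, 1, 1, 1]
step 2: w=[0.0000, 0.0000, 0.0000, 0.0000, 0.0000, 0.0000, 0.0000, 0.0000, 0.0000, 0.2000, 0.2000, 0.2000, 0.2000, 0.2000]  mean=-1.9200  Neff=5.0000  idx=[9, 9, 9, 10, 10, 11, 11, 11, 12, 12, 12, 13, 13, 13]
step 3: w=[0.0714, 0.0714, 0.0714, 0.0714, 0.0714, 0.0714, 0.0714, 0.0714, 0.0714, 0.0714, 0.0714, 0.0714, 0.0714, 0.0714]  mean=-1.9200  Neff=14.0000  idx=[0, 1, 2, 3, 4, 5, 6, 7, 8, 9, 10, 11, 12, 13]

resampled_idx = [0, 1, 2, 3, 4, 5, 6, 7, 8, 9, 10, 11, 12, 13]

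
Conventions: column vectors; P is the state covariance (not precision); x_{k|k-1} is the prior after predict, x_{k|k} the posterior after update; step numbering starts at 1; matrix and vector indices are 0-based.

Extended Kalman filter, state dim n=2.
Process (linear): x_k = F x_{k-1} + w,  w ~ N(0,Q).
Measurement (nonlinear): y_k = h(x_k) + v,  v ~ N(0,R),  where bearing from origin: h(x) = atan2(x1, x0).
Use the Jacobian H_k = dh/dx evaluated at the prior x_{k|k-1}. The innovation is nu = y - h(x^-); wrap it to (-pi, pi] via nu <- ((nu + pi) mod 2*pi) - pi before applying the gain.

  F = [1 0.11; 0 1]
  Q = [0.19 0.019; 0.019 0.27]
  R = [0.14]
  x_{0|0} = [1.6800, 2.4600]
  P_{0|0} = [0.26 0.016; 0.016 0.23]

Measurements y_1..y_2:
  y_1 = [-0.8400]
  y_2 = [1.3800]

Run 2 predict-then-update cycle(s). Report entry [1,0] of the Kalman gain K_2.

K[1,0] = 0.8620

step 1: x^-=[1.9506, 2.4600]  P^-=[0.4563 0.0603; 0.0603 0.5000]  H_jac=[-0.2496 0.1979]  S=[0.1820]  K=[-0.5600; 0.4609]  nu=[-1.7404]  x^+=[2.9253, 1.6579]  P^+=[0.3992 0.1073; 0.1073 0.4613]
step 2: x^-=[3.1076, 1.6579]  P^-=[0.6184 0.1770; 0.1770 0.7313]  H_jac=[-0.1336 0.2505]  S=[0.1851]  K=[-0.2069; 0.8620]  nu=[0.8899]  x^+=[2.9235, 2.4250]  P^+=[0.6105 0.2100; 0.2100 0.5938]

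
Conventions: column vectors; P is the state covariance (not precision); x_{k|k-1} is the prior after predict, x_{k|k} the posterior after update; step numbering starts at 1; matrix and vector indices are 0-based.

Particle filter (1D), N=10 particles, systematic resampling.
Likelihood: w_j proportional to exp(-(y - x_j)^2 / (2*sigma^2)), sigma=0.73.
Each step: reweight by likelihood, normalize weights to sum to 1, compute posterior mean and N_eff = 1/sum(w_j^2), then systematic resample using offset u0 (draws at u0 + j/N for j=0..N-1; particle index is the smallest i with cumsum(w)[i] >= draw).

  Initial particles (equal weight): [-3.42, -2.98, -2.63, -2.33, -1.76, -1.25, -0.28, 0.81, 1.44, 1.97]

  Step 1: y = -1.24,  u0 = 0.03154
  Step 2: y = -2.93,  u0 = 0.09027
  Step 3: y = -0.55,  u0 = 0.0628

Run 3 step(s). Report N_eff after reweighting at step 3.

N_eff = 4.2483

step 1: w=[0.0042, 0.0210, 0.0587, 0.1180, 0.2792, 0.3598, 0.1516, 0.0070, 0.0004, 0.0000]  mean=-1.4837  Neff=4.0272  idx=[2, 3, 4, 4, 4, 5, 5, 5, 5, 6]
step 2: w=[0.3345, 0.2597, 0.1008, 0.1008, 0.1008, 0.0258, 0.0258, 0.0258, 0.0258, 0.0005]  mean=-2.1457  Neff=4.7074  idx=[0, 0, 0, 1, 1, 1, 2, 3, 4, 8]
step 3: w=[0.0108, 0.0108, 0.0108, 0.0321, 0.0321, 0.0321, 0.1586, 0.1586, 0.1586, 0.3956]  mean=-1.6413  Neff=4.2483  idx=[3, 6, 6, 7, 8, 8, 9, 9, 9, 9]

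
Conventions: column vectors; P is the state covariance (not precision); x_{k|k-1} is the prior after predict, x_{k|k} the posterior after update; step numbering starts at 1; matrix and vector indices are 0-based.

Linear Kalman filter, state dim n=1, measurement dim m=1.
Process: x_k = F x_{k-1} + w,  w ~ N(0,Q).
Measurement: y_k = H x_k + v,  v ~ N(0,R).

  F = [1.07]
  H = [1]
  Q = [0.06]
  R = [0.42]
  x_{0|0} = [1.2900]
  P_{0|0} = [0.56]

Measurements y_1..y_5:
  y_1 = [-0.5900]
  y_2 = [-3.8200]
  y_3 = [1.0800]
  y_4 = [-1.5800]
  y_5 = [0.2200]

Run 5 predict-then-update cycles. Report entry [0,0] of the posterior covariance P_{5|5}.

P_post[0,0] = 0.1531

step 1: x^-=[1.3803]  P^-=[0.7011]  S=[1.1211]  K=[0.6254]  nu=[-1.9703]  x^+=[0.1481]  P^+=[0.2627]
step 2: x^-=[0.1585]  P^-=[0.3607]  S=[0.7807]  K=[0.4620]  nu=[-3.9785]  x^+=[-1.6797]  P^+=[0.1941]
step 3: x^-=[-1.7973]  P^-=[0.2822]  S=[0.7022]  K=[0.4019]  nu=[2.8773]  x^+=[-0.6410]  P^+=[0.1688]
step 4: x^-=[-0.6859]  P^-=[0.2532]  S=[0.6732]  K=[0.3761]  nu=[-0.8941]  x^+=[-1.0222]  P^+=[0.1580]
step 5: x^-=[-1.0938]  P^-=[0.2409]  S=[0.6609]  K=[0.3645]  nu=[1.3138]  x^+=[-0.6149]  P^+=[0.1531]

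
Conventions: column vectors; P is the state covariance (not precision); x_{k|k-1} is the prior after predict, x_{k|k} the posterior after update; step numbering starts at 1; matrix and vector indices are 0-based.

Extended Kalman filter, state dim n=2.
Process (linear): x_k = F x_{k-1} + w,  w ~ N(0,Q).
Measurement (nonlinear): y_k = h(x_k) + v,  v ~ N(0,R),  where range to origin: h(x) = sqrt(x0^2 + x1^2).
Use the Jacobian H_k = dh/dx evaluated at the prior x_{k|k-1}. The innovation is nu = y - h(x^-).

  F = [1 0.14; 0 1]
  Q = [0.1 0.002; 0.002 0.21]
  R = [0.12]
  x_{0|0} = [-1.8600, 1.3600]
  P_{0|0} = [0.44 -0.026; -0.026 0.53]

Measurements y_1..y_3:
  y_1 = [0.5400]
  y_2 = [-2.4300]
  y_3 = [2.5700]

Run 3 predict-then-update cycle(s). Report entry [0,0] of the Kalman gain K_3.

step 1: x^-=[-1.6696, 1.3600]  P^-=[0.5431 0.0502; 0.0502 0.7400]  H_jac=[-0.7753 0.6316]  S=[0.6925]  K=[-0.5623; 0.6187]  nu=[-1.6134]  x^+=[-0.7624, 0.3618]  P^+=[0.3242 0.2911; 0.2911 0.4749]
step 2: x^-=[-0.7117, 0.3618]  P^-=[0.5150 0.3596; 0.3596 0.6849]  H_jac=[-0.8914 0.4532]  S=[0.3794]  K=[-0.7806; -0.0268]  nu=[-3.2284]  x^+=[1.8083, 0.4484]  P^+=[0.2838 0.3517; 0.3517 0.6847]
step 3: x^-=[1.8711, 0.4484]  P^-=[0.4957 0.4495; 0.4495 0.8947]  H_jac=[0.9725 0.2331]  S=[0.8411]  K=[0.6977; 0.7676]  nu=[0.6459]  x^+=[2.3217, 0.9442]  P^+=[0.0863 -0.0009; -0.0009 0.3991]

K[0,0] = 0.6977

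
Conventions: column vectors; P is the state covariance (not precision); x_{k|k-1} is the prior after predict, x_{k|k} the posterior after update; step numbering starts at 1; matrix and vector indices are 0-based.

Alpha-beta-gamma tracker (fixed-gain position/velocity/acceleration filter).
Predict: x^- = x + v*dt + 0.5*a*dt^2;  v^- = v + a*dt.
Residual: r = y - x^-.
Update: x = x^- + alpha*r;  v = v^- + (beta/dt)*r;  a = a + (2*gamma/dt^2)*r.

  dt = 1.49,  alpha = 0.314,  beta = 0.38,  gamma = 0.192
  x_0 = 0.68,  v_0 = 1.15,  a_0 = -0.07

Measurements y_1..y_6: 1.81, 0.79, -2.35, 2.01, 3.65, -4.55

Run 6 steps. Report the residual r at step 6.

step 1: x_pred=2.3158  r=-0.5058  x^+=2.1570  v^+=0.9167  a^+=-0.1575
step 2: x_pred=3.3481  r=-2.5581  x^+=2.5448  v^+=0.0297  a^+=-0.5999
step 3: x_pred=1.9231  r=-4.2731  x^+=0.5813  v^+=-1.9540  a^+=-1.3390
step 4: x_pred=-3.8166  r=5.8266  x^+=-1.9870  v^+=-2.4632  a^+=-0.3312
step 5: x_pred=-6.0249  r=9.6749  x^+=-2.9870  v^+=-0.4893  a^+=1.3422
step 6: x_pred=-2.2262  r=-2.3238  x^+=-2.9559  v^+=0.9179  a^+=0.9402

resid = -2.3238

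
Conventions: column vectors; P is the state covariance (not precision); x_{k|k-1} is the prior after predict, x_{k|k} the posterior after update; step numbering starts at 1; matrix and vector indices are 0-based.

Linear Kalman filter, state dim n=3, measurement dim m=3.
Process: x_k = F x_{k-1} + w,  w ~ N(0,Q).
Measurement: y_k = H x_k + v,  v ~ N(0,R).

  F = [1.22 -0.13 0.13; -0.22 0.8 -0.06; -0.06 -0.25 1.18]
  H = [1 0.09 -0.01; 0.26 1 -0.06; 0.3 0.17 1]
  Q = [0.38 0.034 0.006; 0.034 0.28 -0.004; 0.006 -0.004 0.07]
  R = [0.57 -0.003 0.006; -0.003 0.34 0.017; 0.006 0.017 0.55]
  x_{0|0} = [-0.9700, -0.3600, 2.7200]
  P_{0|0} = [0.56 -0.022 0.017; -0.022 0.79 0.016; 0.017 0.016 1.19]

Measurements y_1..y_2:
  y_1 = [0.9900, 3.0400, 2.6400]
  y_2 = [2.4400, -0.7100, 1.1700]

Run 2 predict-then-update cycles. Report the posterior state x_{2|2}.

x_post = [1.5375, -0.0448, 1.5038]

step 1: x^-=[-0.7830, -0.2378, 3.3578]  P^-=[1.2588 -0.2298 0.2011; -0.2298 0.8236 -0.2280; 0.2011 -0.2280 1.7658]  S=[1.7907 0.1552 0.5137; 0.1552 1.1567 -0.1069; 0.5137 -0.1069 2.4726]  K=[0.6684 -0.0085 0.0790; -0.1446 0.6913 -0.0036; -0.1068 -0.1610 0.7381]  nu=[1.8280, 3.6828, -0.4425]  x^+=[0.3723, 2.0455, 2.2431]  P^+=[0.3907 -0.1082 -0.0515; -0.1082 0.2634 -0.0034; -0.0515 -0.0034 0.4186]
step 2: x^-=[0.4799, 1.4199, 2.1131]  P^-=[0.9912 -0.2054 0.0093; -0.2054 0.5060 -0.0720; 0.0093 -0.0720 0.6767]  S=[1.5283 0.0910 0.2668; 0.0910 0.8170 0.0000; 0.2668 0.0000 1.2907]  K=[0.6224 -0.0060 0.0819; -0.1368 0.5745 -0.0086; -0.0886 -0.1250 0.5353]  nu=[1.8534, -2.1279, -1.3285]  x^+=[1.5375, -0.0448, 1.5038]  P^+=[0.3638 -0.0997 -0.0435; -0.0997 0.2213 -0.0035; -0.0435 -0.0035 0.3054]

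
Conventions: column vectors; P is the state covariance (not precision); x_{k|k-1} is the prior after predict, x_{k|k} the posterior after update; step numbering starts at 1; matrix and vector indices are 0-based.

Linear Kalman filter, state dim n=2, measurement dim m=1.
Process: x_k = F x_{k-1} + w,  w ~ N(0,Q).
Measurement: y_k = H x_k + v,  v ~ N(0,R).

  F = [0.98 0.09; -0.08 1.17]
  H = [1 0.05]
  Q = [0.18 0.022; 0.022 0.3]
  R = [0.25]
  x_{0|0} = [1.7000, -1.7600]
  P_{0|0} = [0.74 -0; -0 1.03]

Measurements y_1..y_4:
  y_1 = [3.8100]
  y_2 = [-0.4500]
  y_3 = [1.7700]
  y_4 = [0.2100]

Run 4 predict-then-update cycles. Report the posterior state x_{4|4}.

x_post = [0.7161, -5.0831]

step 1: x^-=[1.5076, -2.1952]  P^-=[0.8990 0.0724; 0.0724 1.7147]  S=[1.1606]  K=[0.7778; 0.1363]  nu=[2.4122]  x^+=[3.3837, -1.8664]  P^+=[0.1970 -0.0506; -0.0506 1.6931]
step 2: x^-=[3.1481, -2.4544]  P^-=[0.3740 0.1272; 0.1272 2.6285]  S=[0.6433]  K=[0.5912; 0.4021]  nu=[-3.4753]  x^+=[1.0933, -3.8518]  P^+=[0.1491 -0.0257; -0.0257 2.5245]
step 3: x^-=[0.7247, -4.5940]  P^-=[0.3391 0.2468; 0.2468 3.7615]  S=[0.6232]  K=[0.5639; 0.6979]  nu=[1.2750]  x^+=[1.4438, -3.7042]  P^+=[0.1409 0.0016; 0.0016 3.4580]
step 4: x^-=[1.0815, -4.4495]  P^-=[0.3436 0.3769; 0.3769 5.0343]  S=[0.6439]  K=[0.5629; 0.9762]  nu=[-0.6490]  x^+=[0.7161, -5.0831]  P^+=[0.1396 0.0230; 0.0230 4.4206]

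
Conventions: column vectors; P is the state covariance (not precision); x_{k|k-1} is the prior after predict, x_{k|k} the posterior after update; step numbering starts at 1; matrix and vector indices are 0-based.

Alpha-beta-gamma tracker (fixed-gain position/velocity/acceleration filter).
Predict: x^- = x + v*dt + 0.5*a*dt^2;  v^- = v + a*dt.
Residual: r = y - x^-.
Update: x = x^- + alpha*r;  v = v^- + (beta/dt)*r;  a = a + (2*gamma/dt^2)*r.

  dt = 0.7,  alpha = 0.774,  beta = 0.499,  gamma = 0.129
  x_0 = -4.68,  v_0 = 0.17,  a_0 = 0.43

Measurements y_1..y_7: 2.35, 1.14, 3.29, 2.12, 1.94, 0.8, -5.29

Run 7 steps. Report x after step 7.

x_post = -4.6331

step 1: x_pred=-4.4557  r=6.8056  x^+=0.8119  v^+=5.3225  a^+=4.0134
step 2: x_pred=5.5209  r=-4.3809  x^+=2.1301  v^+=5.0089  a^+=1.7067
step 3: x_pred=6.0544  r=-2.7644  x^+=3.9148  v^+=4.2329  a^+=0.2511
step 4: x_pred=6.9393  r=-4.8193  x^+=3.2092  v^+=0.9732  a^+=-2.2864
step 5: x_pred=3.3303  r=-1.3903  x^+=2.2542  v^+=-1.6183  a^+=-3.0184
step 6: x_pred=0.3819  r=0.4181  x^+=0.7055  v^+=-3.4331  a^+=-2.7982
step 7: x_pred=-2.3832  r=-2.9068  x^+=-4.6331  v^+=-7.4640  a^+=-4.3287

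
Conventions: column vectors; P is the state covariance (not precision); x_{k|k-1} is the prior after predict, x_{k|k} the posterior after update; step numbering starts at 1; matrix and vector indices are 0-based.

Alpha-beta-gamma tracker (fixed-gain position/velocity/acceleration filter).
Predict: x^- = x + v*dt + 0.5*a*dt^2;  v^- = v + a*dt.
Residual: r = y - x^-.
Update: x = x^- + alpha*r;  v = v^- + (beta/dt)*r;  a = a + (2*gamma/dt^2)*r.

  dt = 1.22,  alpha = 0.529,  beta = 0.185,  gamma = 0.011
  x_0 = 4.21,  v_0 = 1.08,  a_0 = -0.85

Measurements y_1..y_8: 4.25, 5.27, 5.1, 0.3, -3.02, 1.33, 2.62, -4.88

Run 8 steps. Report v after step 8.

step 1: x_pred=4.8950  r=-0.6450  x^+=4.5538  v^+=-0.0548  a^+=-0.8595
step 2: x_pred=3.8473  r=1.4227  x^+=4.5999  v^+=-0.8877  a^+=-0.8385
step 3: x_pred=2.8929  r=2.2071  x^+=4.0604  v^+=-1.5760  a^+=-0.8059
step 4: x_pred=1.5380  r=-1.2380  x^+=0.8831  v^+=-2.7469  a^+=-0.8242
step 5: x_pred=-3.0815  r=0.0615  x^+=-3.0490  v^+=-3.7431  a^+=-0.8233
step 6: x_pred=-8.2282  r=9.5582  x^+=-3.1719  v^+=-3.2981  a^+=-0.6820
step 7: x_pred=-7.7031  r=10.3231  x^+=-2.2422  v^+=-2.5647  a^+=-0.5294
step 8: x_pred=-5.7651  r=0.8851  x^+=-5.2969  v^+=-3.0764  a^+=-0.5163

v_post = -3.0764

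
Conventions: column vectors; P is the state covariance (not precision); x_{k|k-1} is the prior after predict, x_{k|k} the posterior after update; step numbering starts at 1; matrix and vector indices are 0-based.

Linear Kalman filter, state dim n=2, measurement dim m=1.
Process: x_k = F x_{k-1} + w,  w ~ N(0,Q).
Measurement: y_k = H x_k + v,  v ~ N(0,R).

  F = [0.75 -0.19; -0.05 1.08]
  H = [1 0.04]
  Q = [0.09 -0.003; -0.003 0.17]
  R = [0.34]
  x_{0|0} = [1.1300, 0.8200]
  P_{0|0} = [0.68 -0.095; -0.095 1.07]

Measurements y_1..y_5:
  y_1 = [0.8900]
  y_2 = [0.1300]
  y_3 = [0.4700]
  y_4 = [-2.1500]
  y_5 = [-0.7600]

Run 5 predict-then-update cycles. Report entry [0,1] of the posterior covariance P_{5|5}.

P_post[0,1] = -0.3647

step 1: x^-=[0.6917, 0.8291]  P^-=[0.5382 -0.3259; -0.3259 1.4300]  S=[0.8544]  K=[0.6146; -0.3145]  nu=[0.1651]  x^+=[0.7932, 0.7772]  P^+=[0.2154 -0.1608; -0.1608 1.3455]
step 2: x^-=[0.4472, 0.7997]  P^-=[0.3056 -0.4189; -0.4189 1.7573]  S=[0.6149]  K=[0.4697; -0.5670]  nu=[-0.3492]  x^+=[0.2832, 0.9977]  P^+=[0.1699 -0.2552; -0.2552 1.5596]
step 3: x^-=[0.0228, 1.0633]  P^-=[0.3146 -0.5385; -0.5385 2.0171]  S=[0.6147]  K=[0.4767; -0.7447]  nu=[0.4046]  x^+=[0.2157, 0.7620]  P^+=[0.1749 -0.3203; -0.3203 1.6762]
step 4: x^-=[0.0170, 0.8122]  P^-=[0.3402 -0.6160; -0.6160 2.1601]  S=[0.6343]  K=[0.4974; -0.8348]  nu=[-2.1995]  x^+=[-1.0770, 2.6484]  P^+=[0.1832 -0.3526; -0.3526 1.7180]
step 5: x^-=[-1.3110, 2.9141]  P^-=[0.3556 -0.6513; -0.6513 2.2124]  S=[0.6470]  K=[0.5093; -0.8699]  nu=[0.4344]  x^+=[-1.0897, 2.5362]  P^+=[0.1877 -0.3647; -0.3647 1.7228]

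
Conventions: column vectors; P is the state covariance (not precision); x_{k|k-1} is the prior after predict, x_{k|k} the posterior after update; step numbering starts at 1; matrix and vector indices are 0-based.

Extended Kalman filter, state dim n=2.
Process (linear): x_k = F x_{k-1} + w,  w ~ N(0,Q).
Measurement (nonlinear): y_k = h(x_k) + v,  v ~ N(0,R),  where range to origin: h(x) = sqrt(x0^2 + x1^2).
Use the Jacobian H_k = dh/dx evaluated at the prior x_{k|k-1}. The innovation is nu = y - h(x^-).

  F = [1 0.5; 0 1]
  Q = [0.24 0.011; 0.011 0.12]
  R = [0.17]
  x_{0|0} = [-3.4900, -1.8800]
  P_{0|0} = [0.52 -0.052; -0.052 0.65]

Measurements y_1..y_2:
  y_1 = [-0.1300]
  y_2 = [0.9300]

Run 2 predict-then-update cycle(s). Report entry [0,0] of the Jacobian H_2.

H_jac[0,0] = -0.8330

step 1: x^-=[-4.4300, -1.8800]  P^-=[0.8705 0.2840; 0.2840 0.7700]  H_jac=[-0.9205 -0.3907]  S=[1.2294]  K=[-0.7420; -0.4573]  nu=[-4.9424]  x^+=[-0.7626, 0.3803]  P^+=[0.1936 -0.1332; -0.1332 0.5129]
step 2: x^-=[-0.5724, 0.3803]  P^-=[0.4286 0.1342; 0.1342 0.6329]  H_jac=[-0.8330 0.5533]  S=[0.5374]  K=[-0.5261; 0.4436]  nu=[0.2428]  x^+=[-0.7002, 0.4879]  P^+=[0.2798 0.2596; 0.2596 0.5271]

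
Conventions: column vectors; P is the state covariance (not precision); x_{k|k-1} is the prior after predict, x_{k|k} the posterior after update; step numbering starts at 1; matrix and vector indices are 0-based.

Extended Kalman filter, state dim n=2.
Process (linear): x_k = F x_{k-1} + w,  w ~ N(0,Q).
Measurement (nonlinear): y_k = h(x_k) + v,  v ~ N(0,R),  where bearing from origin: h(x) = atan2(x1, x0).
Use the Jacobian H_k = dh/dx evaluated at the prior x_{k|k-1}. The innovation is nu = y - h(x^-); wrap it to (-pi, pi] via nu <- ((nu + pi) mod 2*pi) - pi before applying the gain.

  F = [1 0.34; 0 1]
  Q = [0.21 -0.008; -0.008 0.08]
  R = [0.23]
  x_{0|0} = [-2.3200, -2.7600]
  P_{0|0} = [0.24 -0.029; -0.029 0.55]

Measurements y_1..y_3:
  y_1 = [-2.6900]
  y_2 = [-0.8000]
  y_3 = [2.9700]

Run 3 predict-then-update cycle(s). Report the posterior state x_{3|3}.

step 1: x^-=[-3.2584, -2.7600]  P^-=[0.4939 0.1500; 0.1500 0.6300]  H_jac=[0.1514 -0.1787]  S=[0.2533]  K=[0.1893; -0.3548]  nu=[-0.2512]  x^+=[-3.3059, -2.6709]  P^+=[0.4848 0.1670; 0.1670 0.5981]
step 2: x^-=[-4.2140, -2.6709]  P^-=[0.8775 0.3624; 0.3624 0.6781]  H_jac=[0.1073 -0.1693]  S=[0.2464]  K=[0.1332; -0.3081]  nu=[1.7767]  x^+=[-3.9775, -3.2184]  P^+=[0.8731 0.3725; 0.3725 0.6547]
step 3: x^-=[-5.0717, -3.2184]  P^-=[1.4121 0.5871; 0.5871 0.7347]  H_jac=[0.0892 -0.1406]  S=[0.2410]  K=[0.1802; -0.2112]  nu=[-0.7370]  x^+=[-5.2045, -3.0627]  P^+=[1.4043 0.5963; 0.5963 0.7240]

x_post = [-5.2045, -3.0627]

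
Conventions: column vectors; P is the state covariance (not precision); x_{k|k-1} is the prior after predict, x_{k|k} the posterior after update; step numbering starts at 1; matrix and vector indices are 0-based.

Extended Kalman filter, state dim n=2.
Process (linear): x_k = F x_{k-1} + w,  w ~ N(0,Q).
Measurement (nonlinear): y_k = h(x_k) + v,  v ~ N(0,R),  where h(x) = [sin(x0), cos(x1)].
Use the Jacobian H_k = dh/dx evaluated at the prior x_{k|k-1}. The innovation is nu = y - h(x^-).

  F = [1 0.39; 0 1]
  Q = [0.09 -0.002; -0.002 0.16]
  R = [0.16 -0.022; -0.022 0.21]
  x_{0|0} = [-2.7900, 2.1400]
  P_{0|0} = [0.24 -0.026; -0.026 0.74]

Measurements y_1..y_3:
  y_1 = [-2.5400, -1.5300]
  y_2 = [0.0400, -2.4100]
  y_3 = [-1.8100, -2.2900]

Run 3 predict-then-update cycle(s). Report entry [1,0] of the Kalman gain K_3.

K[1,0] = 0.1802

step 1: x^-=[-1.9554, 2.1400]  P^-=[0.4223 0.2606; 0.2606 0.9000]  H_jac=[-0.3752 0.0000; 0.0000 -0.8423]  S=[0.2194 0.0604; 0.0604 0.8486]  K=[-0.6638 -0.2115; -0.2038 -0.8789]  nu=[-1.6131, -0.9910]  x^+=[-0.6751, 3.3398]  P^+=[0.2707 0.0354; 0.0354 0.2138]
step 2: x^-=[0.6275, 3.3398]  P^-=[0.4208 0.1168; 0.1168 0.3738]  H_jac=[0.8095 0.0000; 0.0000 0.1969]  S=[0.4358 -0.0034; -0.0034 0.2245]  K=[0.7826 0.1142; 0.2195 0.3312]  nu=[-0.5471, -1.4296]  x^+=[0.0360, 2.7463]  P^+=[0.1516 0.0344; 0.0344 0.3287]
step 3: x^-=[1.1071, 2.7463]  P^-=[0.3184 0.1606; 0.1606 0.4887]  H_jac=[0.4473 0.0000; 0.0000 -0.3851]  S=[0.2237 -0.0497; -0.0497 0.2825]  K=[0.6119 -0.1113; 0.1802 -0.6345]  nu=[-2.7044, -1.3671]  x^+=[-0.3956, 3.1264]  P^+=[0.2244 0.0957; 0.0957 0.3563]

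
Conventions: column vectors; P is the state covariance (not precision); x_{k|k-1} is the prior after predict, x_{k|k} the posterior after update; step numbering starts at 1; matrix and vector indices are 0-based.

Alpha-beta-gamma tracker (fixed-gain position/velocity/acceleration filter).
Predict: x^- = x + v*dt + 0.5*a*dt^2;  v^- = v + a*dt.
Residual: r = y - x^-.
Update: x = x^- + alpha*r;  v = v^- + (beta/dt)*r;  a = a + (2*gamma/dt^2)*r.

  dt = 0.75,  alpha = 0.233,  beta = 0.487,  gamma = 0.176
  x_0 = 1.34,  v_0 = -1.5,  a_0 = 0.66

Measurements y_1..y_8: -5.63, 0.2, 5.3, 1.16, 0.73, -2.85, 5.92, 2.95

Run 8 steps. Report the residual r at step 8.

resid = 8.1227

step 1: x_pred=0.4006  r=-6.0306  x^+=-1.0045  v^+=-4.9209  a^+=-3.1138
step 2: x_pred=-5.5709  r=5.7709  x^+=-4.2263  v^+=-3.5090  a^+=0.4975
step 3: x_pred=-6.7181  r=12.0181  x^+=-3.9179  v^+=4.6679  a^+=8.0182
step 4: x_pred=1.8381  r=-0.6781  x^+=1.6801  v^+=10.2412  a^+=7.5938
step 5: x_pred=11.4968  r=-10.7668  x^+=8.9881  v^+=8.9453  a^+=0.8562
step 6: x_pred=15.9379  r=-18.7879  x^+=11.5603  v^+=-2.6121  a^+=-10.9009
step 7: x_pred=6.5354  r=-0.6154  x^+=6.3920  v^+=-11.1874  a^+=-11.2860
step 8: x_pred=-5.1727  r=8.1227  x^+=-3.2801  v^+=-14.3775  a^+=-6.2029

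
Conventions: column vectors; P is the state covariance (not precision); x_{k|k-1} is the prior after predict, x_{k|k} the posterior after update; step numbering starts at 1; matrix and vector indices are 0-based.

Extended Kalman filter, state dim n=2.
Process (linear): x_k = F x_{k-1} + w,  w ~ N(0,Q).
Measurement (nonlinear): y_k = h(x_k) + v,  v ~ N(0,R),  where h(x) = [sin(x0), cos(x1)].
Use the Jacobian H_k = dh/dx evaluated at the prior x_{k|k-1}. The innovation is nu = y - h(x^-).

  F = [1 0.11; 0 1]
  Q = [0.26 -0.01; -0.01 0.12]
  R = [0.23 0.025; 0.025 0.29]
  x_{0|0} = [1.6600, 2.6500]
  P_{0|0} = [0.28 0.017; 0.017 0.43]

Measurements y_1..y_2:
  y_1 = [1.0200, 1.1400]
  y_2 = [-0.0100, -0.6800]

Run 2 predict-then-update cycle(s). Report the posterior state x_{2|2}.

step 1: x^-=[1.9515, 2.6500]  P^-=[0.5489 0.0543; 0.0543 0.5500]  H_jac=[-0.3716 0.0000; 0.0000 -0.4720]  S=[0.3058 0.0345; 0.0345 0.4125]  K=[-0.6663 -0.0064; 0.0051 -0.6297]  nu=[0.0916, 2.0216]  x^+=[1.8776, 1.3774]  P^+=[0.4129 0.0392; 0.0392 0.3866]
step 2: x^-=[2.0291, 1.3774]  P^-=[0.6862 0.0717; 0.0717 0.5066]  H_jac=[-0.4424 0.0000; 0.0000 -0.9814]  S=[0.3643 0.0561; 0.0561 0.7779]  K=[-0.8286 -0.0307; 0.0115 -0.6399]  nu=[-0.9068, -0.8722]  x^+=[2.8072, 1.9251]  P^+=[0.4325 0.0302; 0.0302 0.1888]

x_post = [2.8072, 1.9251]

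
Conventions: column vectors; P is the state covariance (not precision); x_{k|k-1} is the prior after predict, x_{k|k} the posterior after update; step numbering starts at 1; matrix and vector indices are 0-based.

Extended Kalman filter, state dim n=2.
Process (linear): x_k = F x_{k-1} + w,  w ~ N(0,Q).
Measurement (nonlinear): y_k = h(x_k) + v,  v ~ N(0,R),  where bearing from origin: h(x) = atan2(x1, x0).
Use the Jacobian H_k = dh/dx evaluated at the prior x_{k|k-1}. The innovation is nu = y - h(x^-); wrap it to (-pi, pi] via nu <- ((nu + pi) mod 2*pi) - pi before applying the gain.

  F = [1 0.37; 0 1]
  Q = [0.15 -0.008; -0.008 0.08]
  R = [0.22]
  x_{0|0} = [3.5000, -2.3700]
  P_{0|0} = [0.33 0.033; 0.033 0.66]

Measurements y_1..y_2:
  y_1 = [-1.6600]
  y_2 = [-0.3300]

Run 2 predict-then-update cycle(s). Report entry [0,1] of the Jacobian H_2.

step 1: x^-=[2.6231, -2.3700]  P^-=[0.5948 0.2692; 0.2692 0.7400]  H_jac=[0.1896 0.2099]  S=[0.2954]  K=[0.5731; 0.6986]  nu=[-0.9252]  x^+=[2.0929, -3.0163]  P^+=[0.4978 0.1509; 0.1509 0.5958]
step 2: x^-=[0.9768, -3.0163]  P^-=[0.8410 0.3634; 0.3634 0.6758]  H_jac=[0.3001 0.0972]  S=[0.3233]  K=[0.8898; 0.5404]  nu=[0.9276]  x^+=[1.8022, -2.5150]  P^+=[0.5851 0.2079; 0.2079 0.5814]

H_jac[0,1] = 0.0972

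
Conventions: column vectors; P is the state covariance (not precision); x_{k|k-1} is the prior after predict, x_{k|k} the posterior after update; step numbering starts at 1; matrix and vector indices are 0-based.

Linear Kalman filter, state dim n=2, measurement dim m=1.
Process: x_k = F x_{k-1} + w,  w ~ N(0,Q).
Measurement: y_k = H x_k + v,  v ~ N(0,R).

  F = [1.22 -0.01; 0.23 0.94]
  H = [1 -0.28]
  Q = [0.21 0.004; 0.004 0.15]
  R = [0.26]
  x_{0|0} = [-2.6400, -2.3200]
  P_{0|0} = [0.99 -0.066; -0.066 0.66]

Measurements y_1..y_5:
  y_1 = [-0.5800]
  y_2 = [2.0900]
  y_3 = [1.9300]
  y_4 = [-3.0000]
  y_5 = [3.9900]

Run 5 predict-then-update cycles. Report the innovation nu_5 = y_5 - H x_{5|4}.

innov = [5.5797]

step 1: x^-=[-3.1976, -2.7880]  P^-=[1.6852 0.2001; 0.2001 0.7570]  S=[1.8925]  K=[0.8609; -0.0063]  nu=[1.8370]  x^+=[-1.6162, -2.7996]  P^+=[0.2827 0.2103; 0.2103 0.7569]
step 2: x^-=[-1.9438, -3.0033]  P^-=[0.6257 0.3169; 0.3169 0.9247]  S=[0.7808]  K=[0.6878; 0.0743]  nu=[3.1929]  x^+=[0.2522, -2.7662]  P^+=[0.2564 0.2770; 0.2770 0.9204]
step 3: x^-=[0.3353, -2.5422]  P^-=[0.5849 0.3843; 0.3843 1.0966]  S=[0.7157]  K=[0.6670; 0.1080]  nu=[0.8828]  x^+=[0.9242, -2.4469]  P^+=[0.2666 0.3328; 0.3328 1.0883]
step 4: x^-=[1.1519, -2.0875]  P^-=[0.5988 0.4495; 0.4495 1.2696]  S=[0.7066]  K=[0.6693; 0.1330]  nu=[-4.7364]  x^+=[-2.0181, -2.7174]  P^+=[0.2823 0.3866; 0.3866 1.2571]
step 5: x^-=[-2.4349, -3.0185]  P^-=[0.6208 0.5138; 0.5138 1.4429]  S=[0.7062]  K=[0.6754; 0.1555]  nu=[5.5797]  x^+=[1.3334, -2.1509]  P^+=[0.2987 0.4396; 0.4396 1.4258]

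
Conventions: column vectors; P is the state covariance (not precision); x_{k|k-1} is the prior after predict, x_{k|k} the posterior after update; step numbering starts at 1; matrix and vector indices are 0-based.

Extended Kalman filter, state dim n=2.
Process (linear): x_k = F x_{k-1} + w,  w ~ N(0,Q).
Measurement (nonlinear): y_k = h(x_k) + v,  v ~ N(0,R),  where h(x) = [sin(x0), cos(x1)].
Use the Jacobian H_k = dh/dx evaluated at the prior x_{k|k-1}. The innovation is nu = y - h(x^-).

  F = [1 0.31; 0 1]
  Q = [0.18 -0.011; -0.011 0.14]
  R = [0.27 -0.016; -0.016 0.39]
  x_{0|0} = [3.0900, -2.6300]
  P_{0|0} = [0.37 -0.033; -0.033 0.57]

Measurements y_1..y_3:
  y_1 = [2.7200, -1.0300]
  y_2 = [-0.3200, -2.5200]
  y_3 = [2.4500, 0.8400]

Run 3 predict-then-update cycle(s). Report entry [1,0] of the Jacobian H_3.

H_jac[1,0] = 0.0000

step 1: x^-=[2.2747, -2.6300]  P^-=[0.5843 0.1327; 0.1327 0.7100]  H_jac=[-0.6472 0.0000; 0.0000 0.4896]  S=[0.5148 -0.0580; -0.0580 0.5602]  K=[-0.7301 0.0403; -0.0980 0.6104]  nu=[1.9577, -0.1580]  x^+=[0.8390, -2.9183]  P^+=[0.3056 0.0560; 0.0560 0.4894]
step 2: x^-=[-0.0657, -2.9183]  P^-=[0.5673 0.1967; 0.1967 0.6294]  H_jac=[0.9978 0.0000; 0.0000 0.2214]  S=[0.8349 0.0275; 0.0275 0.4209]  K=[0.6761 0.0594; 0.2247 0.3165]  nu=[-0.2544, -1.5448]  x^+=[-0.3294, -3.4644]  P^+=[0.1820 0.0557; 0.0557 0.5412]
step 3: x^-=[-1.4033, -3.4644]  P^-=[0.4486 0.2125; 0.2125 0.6812]  H_jac=[0.1667 0.0000; 0.0000 -0.3172]  S=[0.2825 -0.0272; -0.0272 0.4585]  K=[0.2520 -0.1320; 0.0804 -0.4665]  nu=[3.4360, 1.7884]  x^+=[-0.7738, -4.0223]  P^+=[0.4208 0.1750; 0.1750 0.5776]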